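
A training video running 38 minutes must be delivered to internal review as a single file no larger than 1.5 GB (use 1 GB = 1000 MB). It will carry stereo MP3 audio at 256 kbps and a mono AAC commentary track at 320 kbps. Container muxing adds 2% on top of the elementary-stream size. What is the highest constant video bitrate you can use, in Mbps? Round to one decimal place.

4.6 Mbps

Budget: 1.5 GB = 12000.0 Mb.
Stream payload after overhead: 12000.0 / 1.02 = 11764.7 Mb.
38 min = 2280 s
Total bitrate budget: 11764.7 Mb / 2280 s = 5.160 Mbps.
Audio total: 256 + 320 = 576 kbps = 0.576 Mbps.
Video: 5.160 − 0.576 = 4.584 Mbps.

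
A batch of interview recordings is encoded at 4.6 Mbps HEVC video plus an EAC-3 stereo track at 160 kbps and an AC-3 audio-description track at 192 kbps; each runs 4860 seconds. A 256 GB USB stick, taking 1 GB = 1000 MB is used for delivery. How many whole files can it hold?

Audio total: 160 + 192 = 352 kbps = 0.352 Mbps.
Total bitrate: 4.952 Mbps.
Per item: 4.952 Mbps × 4860 s = 24,067 Mb = 3,008 MB.
Capacity: 256 GB = 2,048,000 Mb; 85.10 items → 85 complete.

85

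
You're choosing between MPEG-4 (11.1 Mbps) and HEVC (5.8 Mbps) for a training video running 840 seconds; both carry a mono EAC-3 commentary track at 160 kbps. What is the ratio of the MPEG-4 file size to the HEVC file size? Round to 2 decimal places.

Audio: 160 kbps = 0.160 Mbps.
MPEG-4: 11.260 Mbps × 840 s = 9458.4 Mb = 1.101 GiB.
HEVC: 5.960 Mbps × 840 s = 5006.4 Mb = 0.583 GiB.
Ratio: 1.101 / 0.583 = 1.889.

1.89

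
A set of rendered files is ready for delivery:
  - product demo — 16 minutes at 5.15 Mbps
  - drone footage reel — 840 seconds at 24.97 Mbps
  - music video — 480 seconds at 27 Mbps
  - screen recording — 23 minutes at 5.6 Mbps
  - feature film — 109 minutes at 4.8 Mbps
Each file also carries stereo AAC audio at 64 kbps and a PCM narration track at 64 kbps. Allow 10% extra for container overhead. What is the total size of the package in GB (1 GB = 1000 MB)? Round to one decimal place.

Audio total: 64 + 64 = 128 kbps = 0.128 Mbps.
product demo: 5.278 Mbps × 960 s × 1.10 = 5573.6 Mb
drone footage reel: 25.098 Mbps × 840 s × 1.10 = 23190.6 Mb
music video: 27.128 Mbps × 480 s × 1.10 = 14323.6 Mb
screen recording: 5.728 Mbps × 1380 s × 1.10 = 8695.1 Mb
feature film: 4.928 Mbps × 6540 s × 1.10 = 35452.0 Mb
Total: 87234.8 Mb = 10904.4 MB.
= 10.90 GB.

10.9 GB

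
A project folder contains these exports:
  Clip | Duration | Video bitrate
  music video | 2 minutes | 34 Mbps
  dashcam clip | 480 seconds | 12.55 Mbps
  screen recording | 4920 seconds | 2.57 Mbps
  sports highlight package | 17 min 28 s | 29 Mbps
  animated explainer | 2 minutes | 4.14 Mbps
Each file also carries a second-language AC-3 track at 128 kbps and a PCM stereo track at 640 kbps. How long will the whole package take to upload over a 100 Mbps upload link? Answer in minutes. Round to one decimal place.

Audio total: 128 + 640 = 768 kbps = 0.768 Mbps.
music video: 34.768 Mbps × 120 s = 4172.2 Mb
dashcam clip: 13.318 Mbps × 480 s = 6392.6 Mb
screen recording: 3.338 Mbps × 4920 s = 16423.0 Mb
sports highlight package: 29.768 Mbps × 1048 s = 31196.9 Mb
animated explainer: 4.908 Mbps × 120 s = 589.0 Mb
Total: 58773.6 Mb = 7346.7 MB.
At 100 Mbps: 58773.6 / 100 = 588 s ≈ 9.8 minutes.

9.8 minutes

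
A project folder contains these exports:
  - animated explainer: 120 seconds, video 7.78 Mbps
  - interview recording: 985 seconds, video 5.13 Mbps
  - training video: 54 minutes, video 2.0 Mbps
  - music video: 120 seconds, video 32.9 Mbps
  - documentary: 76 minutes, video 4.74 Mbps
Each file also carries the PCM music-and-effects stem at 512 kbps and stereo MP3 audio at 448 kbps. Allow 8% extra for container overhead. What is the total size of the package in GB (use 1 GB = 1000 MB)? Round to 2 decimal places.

Audio total: 512 + 448 = 960 kbps = 0.960 Mbps.
animated explainer: 8.740 Mbps × 120 s × 1.08 = 1132.7 Mb
interview recording: 6.090 Mbps × 985 s × 1.08 = 6478.5 Mb
training video: 2.960 Mbps × 3240 s × 1.08 = 10357.6 Mb
music video: 33.860 Mbps × 120 s × 1.08 = 4388.3 Mb
documentary: 5.700 Mbps × 4560 s × 1.08 = 28071.4 Mb
Total: 50428.5 Mb = 6303.6 MB.
= 6.304 GB.

6.30 GB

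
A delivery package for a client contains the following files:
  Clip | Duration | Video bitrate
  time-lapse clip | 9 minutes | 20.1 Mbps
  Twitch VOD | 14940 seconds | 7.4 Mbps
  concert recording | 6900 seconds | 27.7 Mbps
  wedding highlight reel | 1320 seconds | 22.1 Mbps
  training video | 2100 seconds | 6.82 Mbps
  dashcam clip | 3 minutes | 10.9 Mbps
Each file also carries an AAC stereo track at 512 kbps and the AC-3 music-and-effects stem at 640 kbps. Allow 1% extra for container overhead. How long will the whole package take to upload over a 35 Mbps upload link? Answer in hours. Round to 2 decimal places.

3.11 hours

Audio total: 512 + 640 = 1152 kbps = 1.152 Mbps.
time-lapse clip: 21.252 Mbps × 540 s × 1.01 = 11590.8 Mb
Twitch VOD: 8.552 Mbps × 14940 s × 1.01 = 129044.5 Mb
concert recording: 28.852 Mbps × 6900 s × 1.01 = 201069.6 Mb
wedding highlight reel: 23.252 Mbps × 1320 s × 1.01 = 30999.6 Mb
training video: 7.972 Mbps × 2100 s × 1.01 = 16908.6 Mb
dashcam clip: 12.052 Mbps × 180 s × 1.01 = 2191.1 Mb
Total: 391804.2 Mb = 48975.5 MB.
At 35 Mbps: 391804.2 / 35 = 11194 s ≈ 3.11 hours.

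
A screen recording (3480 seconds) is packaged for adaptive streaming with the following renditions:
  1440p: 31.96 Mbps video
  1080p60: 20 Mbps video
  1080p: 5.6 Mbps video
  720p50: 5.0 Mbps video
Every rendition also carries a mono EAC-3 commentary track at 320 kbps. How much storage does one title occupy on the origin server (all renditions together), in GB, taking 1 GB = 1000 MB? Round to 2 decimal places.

Audio: 320 kbps = 0.320 Mbps.
Sum of rendition bitrates: (31.96+0.320) + (20+0.320) + (5.6+0.320) + (5.0+0.320) = 63.840 Mbps.
× 3480 s = 222,163 Mb = 27,770 MB = 27.77 GB.

27.77 GB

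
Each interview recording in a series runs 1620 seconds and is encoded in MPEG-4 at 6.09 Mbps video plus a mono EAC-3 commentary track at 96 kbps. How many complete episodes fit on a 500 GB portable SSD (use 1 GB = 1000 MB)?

Audio: 96 kbps = 0.096 Mbps.
Total bitrate: 6.186 Mbps.
Per item: 6.186 Mbps × 1620 s = 10,021 Mb = 1,253 MB.
Capacity: 500 GB = 4,000,000 Mb; 399.15 items → 399 complete.

399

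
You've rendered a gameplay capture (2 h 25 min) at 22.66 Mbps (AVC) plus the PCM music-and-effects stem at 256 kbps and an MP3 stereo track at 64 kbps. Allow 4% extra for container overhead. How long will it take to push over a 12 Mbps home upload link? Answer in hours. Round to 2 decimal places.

2 h 25 min = 145 min = 8700 s
Audio total: 256 + 64 = 320 kbps = 0.320 Mbps.
Total bitrate: 22.980 Mbps.
File: 22.980 Mbps × 8700 s = 199926.0 Mb.
With 4% container overhead: ×1.04. → 207923.0 Mb.
At 12 Mbps: 207923.0 / 12 = 17326.9 s ≈ 4.81 hours.

4.81 hours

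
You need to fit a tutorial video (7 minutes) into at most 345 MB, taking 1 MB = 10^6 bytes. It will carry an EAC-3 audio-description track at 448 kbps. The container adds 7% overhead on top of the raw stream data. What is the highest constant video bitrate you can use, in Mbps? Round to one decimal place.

5.7 Mbps

Budget: 345 MB = 2760.0 Mb.
Stream payload after overhead: 2760.0 / 1.07 = 2579.4 Mb.
7 min = 420 s
Total bitrate budget: 2579.4 Mb / 420 s = 6.142 Mbps.
Audio: 448 kbps = 0.448 Mbps.
Video: 6.142 − 0.448 = 5.694 Mbps.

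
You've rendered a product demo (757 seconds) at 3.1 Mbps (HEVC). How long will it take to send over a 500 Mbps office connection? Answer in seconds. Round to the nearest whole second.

File: 3.100 Mbps × 757 s = 2346.7 Mb.
At 500 Mbps: 2346.7 / 500 = 4.7 s ≈ 4.69 seconds.

5 seconds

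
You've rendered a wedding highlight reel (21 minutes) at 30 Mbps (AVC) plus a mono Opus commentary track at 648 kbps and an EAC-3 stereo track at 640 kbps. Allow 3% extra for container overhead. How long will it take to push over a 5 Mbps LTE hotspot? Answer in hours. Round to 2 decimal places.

2.26 hours

21 min = 1260 s
Audio total: 648 + 640 = 1288 kbps = 1.288 Mbps.
Total bitrate: 31.288 Mbps.
File: 31.288 Mbps × 1260 s = 39422.9 Mb.
With 3% container overhead: ×1.03. → 40605.6 Mb.
At 5 Mbps: 40605.6 / 5 = 8121.1 s ≈ 2.26 hours.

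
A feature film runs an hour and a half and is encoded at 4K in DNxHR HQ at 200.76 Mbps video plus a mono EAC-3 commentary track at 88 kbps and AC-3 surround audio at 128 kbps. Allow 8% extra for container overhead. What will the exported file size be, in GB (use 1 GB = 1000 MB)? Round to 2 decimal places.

1.5 h = 5400 s
Audio total: 88 + 128 = 216 kbps = 0.216 Mbps.
Total bitrate: 200.76 + 0.216 = 200.976 Mbps.
Stream data: 200.976 Mbps × 5400 s = 1085270.4 Mb.
With 8% container overhead: ×1.08.
1,172,092 Mb ÷ 8 = 146,512 MB → 146.5 GB.

146.51 GB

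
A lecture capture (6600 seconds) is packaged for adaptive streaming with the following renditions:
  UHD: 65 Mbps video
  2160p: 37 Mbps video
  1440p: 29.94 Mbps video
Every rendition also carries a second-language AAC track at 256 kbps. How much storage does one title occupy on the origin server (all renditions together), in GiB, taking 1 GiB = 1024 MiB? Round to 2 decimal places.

101.97 GiB

Audio: 256 kbps = 0.256 Mbps.
Sum of rendition bitrates: (65+0.256) + (37+0.256) + (29.94+0.256) = 132.708 Mbps.
× 6600 s = 875,873 Mb = 109,484 MB = 102.0 GiB.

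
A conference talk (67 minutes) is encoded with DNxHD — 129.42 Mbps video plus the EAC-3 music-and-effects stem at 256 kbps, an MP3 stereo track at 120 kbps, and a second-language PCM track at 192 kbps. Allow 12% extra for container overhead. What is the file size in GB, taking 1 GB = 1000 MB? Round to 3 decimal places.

73.157 GB

67 min = 4020 s
Audio total: 256 + 120 + 192 = 568 kbps = 0.568 Mbps.
Total bitrate: 129.42 + 0.568 = 129.988 Mbps.
Stream data: 129.988 Mbps × 4020 s = 522551.8 Mb.
With 12% container overhead: ×1.12.
585,258 Mb ÷ 8 = 73,157 MB → 73.16 GB.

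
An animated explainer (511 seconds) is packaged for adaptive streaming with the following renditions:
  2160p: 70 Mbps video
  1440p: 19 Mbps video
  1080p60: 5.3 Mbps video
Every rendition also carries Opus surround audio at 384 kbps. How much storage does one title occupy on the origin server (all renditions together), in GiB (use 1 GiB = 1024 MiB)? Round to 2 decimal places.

Audio: 384 kbps = 0.384 Mbps.
Sum of rendition bitrates: (70+0.384) + (19+0.384) + (5.3+0.384) = 95.452 Mbps.
× 511 s = 48,776 Mb = 6,097 MB = 5.678 GiB.

5.68 GiB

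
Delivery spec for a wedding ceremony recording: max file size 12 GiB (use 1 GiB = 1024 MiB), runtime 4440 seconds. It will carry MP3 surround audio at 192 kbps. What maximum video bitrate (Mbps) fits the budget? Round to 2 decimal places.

Budget: 12 GiB = 103079.2 Mb.
Total bitrate budget: 103079.2 Mb / 4440 s = 23.216 Mbps.
Audio: 192 kbps = 0.192 Mbps.
Video: 23.216 − 0.192 = 23.024 Mbps.

23.02 Mbps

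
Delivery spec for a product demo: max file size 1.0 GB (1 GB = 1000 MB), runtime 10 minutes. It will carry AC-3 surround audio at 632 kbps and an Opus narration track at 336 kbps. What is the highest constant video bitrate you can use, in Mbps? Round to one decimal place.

12.4 Mbps

Budget: 1.0 GB = 8000.0 Mb.
10 min = 600 s
Total bitrate budget: 8000.0 Mb / 600 s = 13.333 Mbps.
Audio total: 632 + 336 = 968 kbps = 0.968 Mbps.
Video: 13.333 − 0.968 = 12.365 Mbps.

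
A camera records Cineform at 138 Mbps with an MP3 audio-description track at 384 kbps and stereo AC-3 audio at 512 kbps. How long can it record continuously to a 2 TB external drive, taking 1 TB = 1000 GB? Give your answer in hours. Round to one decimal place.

Audio total: 384 + 512 = 896 kbps = 0.896 Mbps.
Total bitrate: 138 + 0.896 = 138.896 Mbps.
Capacity: 2 TB = 16,000,000 Mb.
Recording time: 16,000,000 / 138.896 = 115,194 s ≈ 32.0 hours.

32.0 hours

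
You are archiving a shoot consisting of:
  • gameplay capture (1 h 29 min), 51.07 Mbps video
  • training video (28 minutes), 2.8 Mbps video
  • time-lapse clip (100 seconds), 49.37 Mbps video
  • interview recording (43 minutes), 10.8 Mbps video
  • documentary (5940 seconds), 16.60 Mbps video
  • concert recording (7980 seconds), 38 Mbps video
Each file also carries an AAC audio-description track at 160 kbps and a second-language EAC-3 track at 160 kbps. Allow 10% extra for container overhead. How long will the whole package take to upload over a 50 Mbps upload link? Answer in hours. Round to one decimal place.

Audio total: 160 + 160 = 320 kbps = 0.320 Mbps.
gameplay capture: 51.390 Mbps × 5340 s × 1.10 = 301864.9 Mb
training video: 3.120 Mbps × 1680 s × 1.10 = 5765.8 Mb
time-lapse clip: 49.690 Mbps × 100 s × 1.10 = 5465.9 Mb
interview recording: 11.120 Mbps × 2580 s × 1.10 = 31558.6 Mb
documentary: 16.920 Mbps × 5940 s × 1.10 = 110555.3 Mb
concert recording: 38.320 Mbps × 7980 s × 1.10 = 336373.0 Mb
Total: 791583.3 Mb = 98947.9 MB.
At 50 Mbps: 791583.3 / 50 = 15832 s ≈ 4.4 hours.

4.4 hours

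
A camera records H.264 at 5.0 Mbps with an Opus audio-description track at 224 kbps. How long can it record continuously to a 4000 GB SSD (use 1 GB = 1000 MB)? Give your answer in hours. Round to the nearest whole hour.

Audio: 224 kbps = 0.224 Mbps.
Total bitrate: 5.0 + 0.224 = 5.224 Mbps.
Capacity: 4000 GB = 32,000,000 Mb.
Recording time: 32,000,000 / 5.224 = 6,125,574 s ≈ 1,702 hours.

1702 hours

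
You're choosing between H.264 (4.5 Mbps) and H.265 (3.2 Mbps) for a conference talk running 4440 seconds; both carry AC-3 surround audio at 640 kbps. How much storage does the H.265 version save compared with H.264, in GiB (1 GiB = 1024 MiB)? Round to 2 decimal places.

0.67 GiB

Audio: 640 kbps = 0.640 Mbps.
H.264: 5.140 Mbps × 4440 s = 22821.6 Mb = 2.657 GiB.
H.265: 3.840 Mbps × 4440 s = 17049.6 Mb = 1.985 GiB.
Saving: 2.657 − 1.985 = 0.672 GiB.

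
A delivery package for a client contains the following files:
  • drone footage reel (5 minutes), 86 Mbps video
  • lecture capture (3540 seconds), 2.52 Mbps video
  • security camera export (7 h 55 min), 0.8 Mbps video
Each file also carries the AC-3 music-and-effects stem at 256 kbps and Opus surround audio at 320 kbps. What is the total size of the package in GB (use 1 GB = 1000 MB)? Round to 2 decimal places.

9.52 GB

Audio total: 256 + 320 = 576 kbps = 0.576 Mbps.
drone footage reel: 86.576 Mbps × 300 s = 25972.8 Mb
lecture capture: 3.096 Mbps × 3540 s = 10959.8 Mb
security camera export: 1.376 Mbps × 28500 s = 39216.0 Mb
Total: 76148.6 Mb = 9518.6 MB.
= 9.519 GB.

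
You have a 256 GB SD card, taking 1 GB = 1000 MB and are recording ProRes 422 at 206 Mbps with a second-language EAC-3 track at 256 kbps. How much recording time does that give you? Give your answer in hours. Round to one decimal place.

Audio: 256 kbps = 0.256 Mbps.
Total bitrate: 206 + 0.256 = 206.256 Mbps.
Capacity: 256 GB = 2,048,000 Mb.
Recording time: 2,048,000 / 206.256 = 9,929 s ≈ 2.76 hours.

2.8 hours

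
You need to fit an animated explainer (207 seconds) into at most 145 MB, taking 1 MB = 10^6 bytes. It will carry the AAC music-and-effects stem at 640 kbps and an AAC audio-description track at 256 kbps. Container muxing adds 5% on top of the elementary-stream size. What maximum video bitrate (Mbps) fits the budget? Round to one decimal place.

Budget: 145 MB = 1160.0 Mb.
Stream payload after overhead: 1160.0 / 1.05 = 1104.8 Mb.
Total bitrate budget: 1104.8 Mb / 207 s = 5.337 Mbps.
Audio total: 640 + 256 = 896 kbps = 0.896 Mbps.
Video: 5.337 − 0.896 = 4.441 Mbps.

4.4 Mbps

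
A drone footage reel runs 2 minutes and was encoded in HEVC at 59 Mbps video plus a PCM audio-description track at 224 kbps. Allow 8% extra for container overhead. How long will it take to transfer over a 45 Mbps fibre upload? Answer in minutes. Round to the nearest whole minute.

2 min = 120 s
Audio: 224 kbps = 0.224 Mbps.
Total bitrate: 59.224 Mbps.
File: 59.224 Mbps × 120 s = 7106.9 Mb.
With 8% container overhead: ×1.08. → 7675.4 Mb.
At 45 Mbps: 7675.4 / 45 = 170.6 s ≈ 2.84 minutes.

3 minutes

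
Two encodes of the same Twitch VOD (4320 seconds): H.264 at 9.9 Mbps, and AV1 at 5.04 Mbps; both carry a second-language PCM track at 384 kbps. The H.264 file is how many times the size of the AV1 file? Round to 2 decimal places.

1.90

Audio: 384 kbps = 0.384 Mbps.
H.264: 10.284 Mbps × 4320 s = 44426.9 Mb = 5.172 GiB.
AV1: 5.424 Mbps × 4320 s = 23431.7 Mb = 2.728 GiB.
Ratio: 5.172 / 2.728 = 1.896.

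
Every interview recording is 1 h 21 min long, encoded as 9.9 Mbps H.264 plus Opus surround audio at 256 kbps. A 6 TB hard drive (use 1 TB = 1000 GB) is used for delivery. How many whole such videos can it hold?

972

1 h 21 min = 81 min = 4860 s
Audio: 256 kbps = 0.256 Mbps.
Total bitrate: 10.156 Mbps.
Per item: 10.156 Mbps × 4860 s = 49,358 Mb = 6,170 MB.
Capacity: 6 TB = 48,000,000 Mb; 972.48 items → 972 complete.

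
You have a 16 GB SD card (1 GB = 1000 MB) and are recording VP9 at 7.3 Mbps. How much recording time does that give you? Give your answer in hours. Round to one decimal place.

Capacity: 16 GB = 128,000 Mb.
Recording time: 128,000 / 7.300 = 17,534 s ≈ 4.87 hours.

4.9 hours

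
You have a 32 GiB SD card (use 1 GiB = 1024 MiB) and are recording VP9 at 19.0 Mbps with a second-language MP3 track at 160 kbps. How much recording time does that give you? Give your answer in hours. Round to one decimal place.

Audio: 160 kbps = 0.160 Mbps.
Total bitrate: 19.0 + 0.160 = 19.160 Mbps.
Capacity: 32 GiB = 274,878 Mb.
Recording time: 274,878 / 19.160 = 14,346 s ≈ 3.99 hours.

4.0 hours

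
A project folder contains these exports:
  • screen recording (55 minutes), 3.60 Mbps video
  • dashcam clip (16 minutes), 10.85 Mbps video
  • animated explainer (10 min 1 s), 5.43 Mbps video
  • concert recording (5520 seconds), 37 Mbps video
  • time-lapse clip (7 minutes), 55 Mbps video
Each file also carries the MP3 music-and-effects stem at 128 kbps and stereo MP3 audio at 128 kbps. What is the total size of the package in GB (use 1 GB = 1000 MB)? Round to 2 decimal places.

31.96 GB

Audio total: 128 + 128 = 256 kbps = 0.256 Mbps.
screen recording: 3.856 Mbps × 3300 s = 12724.8 Mb
dashcam clip: 11.106 Mbps × 960 s = 10661.8 Mb
animated explainer: 5.686 Mbps × 601 s = 3417.3 Mb
concert recording: 37.256 Mbps × 5520 s = 205653.1 Mb
time-lapse clip: 55.256 Mbps × 420 s = 23207.5 Mb
Total: 255664.5 Mb = 31958.1 MB.
= 31.96 GB.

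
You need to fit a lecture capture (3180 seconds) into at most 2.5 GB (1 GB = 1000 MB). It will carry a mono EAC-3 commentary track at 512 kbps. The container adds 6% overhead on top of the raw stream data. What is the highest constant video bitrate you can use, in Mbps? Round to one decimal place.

Budget: 2.5 GB = 20000.0 Mb.
Stream payload after overhead: 20000.0 / 1.06 = 18867.9 Mb.
Total bitrate budget: 18867.9 Mb / 3180 s = 5.933 Mbps.
Audio: 512 kbps = 0.512 Mbps.
Video: 5.933 − 0.512 = 5.421 Mbps.

5.4 Mbps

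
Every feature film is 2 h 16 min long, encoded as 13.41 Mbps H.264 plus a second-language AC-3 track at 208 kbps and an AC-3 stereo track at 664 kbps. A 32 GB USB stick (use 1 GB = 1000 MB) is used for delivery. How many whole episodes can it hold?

2

2 h 16 min = 136 min = 8160 s
Audio total: 208 + 664 = 872 kbps = 0.872 Mbps.
Total bitrate: 14.282 Mbps.
Per item: 14.282 Mbps × 8160 s = 116,541 Mb = 14,568 MB.
Capacity: 32 GB = 256,000 Mb; 2.20 items → 2 complete.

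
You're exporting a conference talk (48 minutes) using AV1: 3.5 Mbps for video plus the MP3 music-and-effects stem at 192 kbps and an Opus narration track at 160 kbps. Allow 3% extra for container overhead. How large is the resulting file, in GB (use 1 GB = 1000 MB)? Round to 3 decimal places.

48 min = 2880 s
Audio total: 192 + 160 = 352 kbps = 0.352 Mbps.
Total bitrate: 3.5 + 0.352 = 3.852 Mbps.
Stream data: 3.852 Mbps × 2880 s = 11093.8 Mb.
With 3% container overhead: ×1.03.
11,427 Mb ÷ 8 = 1,428 MB → 1.428 GB.

1.428 GB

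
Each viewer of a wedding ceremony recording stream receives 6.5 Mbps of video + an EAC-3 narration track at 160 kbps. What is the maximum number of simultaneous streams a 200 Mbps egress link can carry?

30

Audio: 160 kbps = 0.160 Mbps.
Per-viewer media rate: 6.660 Mbps.
200 Mbps = 200.0 Mbps; 200.0 / 6.660 = 30.03 → 30 viewers.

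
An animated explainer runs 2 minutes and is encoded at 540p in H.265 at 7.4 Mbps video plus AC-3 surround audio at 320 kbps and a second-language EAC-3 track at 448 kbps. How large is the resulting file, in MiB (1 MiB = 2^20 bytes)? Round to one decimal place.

116.8 MiB

2 min = 120 s
Audio total: 320 + 448 = 768 kbps = 0.768 Mbps.
Total bitrate: 7.4 + 0.768 = 8.168 Mbps.
Stream data: 8.168 Mbps × 120 s = 980.2 Mb.
980.2 Mb = 122,520,000 bytes ÷ 1,048,576 = 116.8 MiB.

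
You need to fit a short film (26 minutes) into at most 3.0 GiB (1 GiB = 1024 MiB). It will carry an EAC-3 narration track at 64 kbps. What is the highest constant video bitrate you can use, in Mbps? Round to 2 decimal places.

Budget: 3.0 GiB = 25769.8 Mb.
26 min = 1560 s
Total bitrate budget: 25769.8 Mb / 1560 s = 16.519 Mbps.
Audio: 64 kbps = 0.064 Mbps.
Video: 16.519 − 0.064 = 16.455 Mbps.

16.46 Mbps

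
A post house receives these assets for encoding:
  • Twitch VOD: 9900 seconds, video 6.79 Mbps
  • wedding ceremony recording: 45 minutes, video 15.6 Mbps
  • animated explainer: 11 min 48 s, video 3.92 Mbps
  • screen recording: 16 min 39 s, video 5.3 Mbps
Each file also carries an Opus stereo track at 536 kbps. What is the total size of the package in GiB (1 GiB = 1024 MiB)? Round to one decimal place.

14.6 GiB

Audio: 536 kbps = 0.536 Mbps.
Twitch VOD: 7.326 Mbps × 9900 s = 72527.4 Mb
wedding ceremony recording: 16.136 Mbps × 2700 s = 43567.2 Mb
animated explainer: 4.456 Mbps × 708 s = 3154.8 Mb
screen recording: 5.836 Mbps × 999 s = 5830.2 Mb
Total: 125079.6 Mb = 15635.0 MB.
= 14.56 GiB.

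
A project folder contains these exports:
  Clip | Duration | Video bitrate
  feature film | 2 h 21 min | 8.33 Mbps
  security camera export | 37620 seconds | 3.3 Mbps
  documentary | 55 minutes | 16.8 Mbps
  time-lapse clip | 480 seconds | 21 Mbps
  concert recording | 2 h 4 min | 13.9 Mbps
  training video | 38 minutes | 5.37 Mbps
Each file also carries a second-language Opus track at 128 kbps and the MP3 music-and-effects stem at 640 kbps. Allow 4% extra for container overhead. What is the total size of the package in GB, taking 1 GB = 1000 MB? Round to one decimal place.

Audio total: 128 + 640 = 768 kbps = 0.768 Mbps.
feature film: 9.098 Mbps × 8460 s × 1.04 = 80047.8 Mb
security camera export: 4.068 Mbps × 37620 s × 1.04 = 159159.7 Mb
documentary: 17.568 Mbps × 3300 s × 1.04 = 60293.4 Mb
time-lapse clip: 21.768 Mbps × 480 s × 1.04 = 10866.6 Mb
concert recording: 14.668 Mbps × 7440 s × 1.04 = 113495.1 Mb
training video: 6.138 Mbps × 2280 s × 1.04 = 14554.4 Mb
Total: 438417.0 Mb = 54802.1 MB.
= 54.80 GB.

54.8 GB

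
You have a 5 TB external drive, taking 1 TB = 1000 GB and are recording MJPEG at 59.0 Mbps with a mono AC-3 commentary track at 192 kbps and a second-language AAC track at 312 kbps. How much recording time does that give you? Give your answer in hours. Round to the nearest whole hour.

Audio total: 192 + 312 = 504 kbps = 0.504 Mbps.
Total bitrate: 59.0 + 0.504 = 59.504 Mbps.
Capacity: 5 TB = 40,000,000 Mb.
Recording time: 40,000,000 / 59.504 = 672,224 s ≈ 187 hours.

187 hours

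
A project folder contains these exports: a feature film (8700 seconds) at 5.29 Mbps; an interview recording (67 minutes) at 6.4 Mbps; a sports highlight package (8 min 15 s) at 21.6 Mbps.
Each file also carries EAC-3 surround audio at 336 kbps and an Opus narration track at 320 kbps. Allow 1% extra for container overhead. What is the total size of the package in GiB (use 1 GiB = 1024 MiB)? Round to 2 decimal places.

10.71 GiB

Audio total: 336 + 320 = 656 kbps = 0.656 Mbps.
feature film: 5.946 Mbps × 8700 s × 1.01 = 52247.5 Mb
interview recording: 7.056 Mbps × 4020 s × 1.01 = 28648.8 Mb
sports highlight package: 22.256 Mbps × 495 s × 1.01 = 11126.9 Mb
Total: 92023.2 Mb = 11502.9 MB.
= 10.71 GiB.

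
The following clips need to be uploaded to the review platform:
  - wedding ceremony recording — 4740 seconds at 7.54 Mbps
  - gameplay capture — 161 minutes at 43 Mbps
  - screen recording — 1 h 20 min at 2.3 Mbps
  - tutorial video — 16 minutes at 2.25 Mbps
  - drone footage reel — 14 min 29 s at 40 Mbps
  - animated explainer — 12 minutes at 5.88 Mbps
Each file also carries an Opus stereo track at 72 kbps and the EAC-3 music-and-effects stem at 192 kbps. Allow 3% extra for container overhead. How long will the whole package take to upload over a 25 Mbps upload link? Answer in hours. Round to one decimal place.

Audio total: 72 + 192 = 264 kbps = 0.264 Mbps.
wedding ceremony recording: 7.804 Mbps × 4740 s × 1.03 = 38100.7 Mb
gameplay capture: 43.264 Mbps × 9660 s × 1.03 = 430468.1 Mb
screen recording: 2.564 Mbps × 4800 s × 1.03 = 12676.4 Mb
tutorial video: 2.514 Mbps × 960 s × 1.03 = 2485.8 Mb
drone footage reel: 40.264 Mbps × 869 s × 1.03 = 36039.1 Mb
animated explainer: 6.144 Mbps × 720 s × 1.03 = 4556.4 Mb
Total: 524326.6 Mb = 65540.8 MB.
At 25 Mbps: 524326.6 / 25 = 20973 s ≈ 5.83 hours.

5.8 hours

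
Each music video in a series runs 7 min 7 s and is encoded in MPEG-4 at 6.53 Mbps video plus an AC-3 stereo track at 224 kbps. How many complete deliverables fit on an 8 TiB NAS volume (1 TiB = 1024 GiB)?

7 min 7 s = 427 s
Audio: 224 kbps = 0.224 Mbps.
Total bitrate: 6.754 Mbps.
Per item: 6.754 Mbps × 427 s = 2,884 Mb = 360.5 MB.
Capacity: 8 TiB = 70,368,744 Mb; 24400.06 items → 24400 complete.

24400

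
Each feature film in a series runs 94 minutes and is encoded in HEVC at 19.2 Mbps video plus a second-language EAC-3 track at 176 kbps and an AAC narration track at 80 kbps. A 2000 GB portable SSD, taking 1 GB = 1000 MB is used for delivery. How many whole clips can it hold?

94 min = 5640 s
Audio total: 176 + 80 = 256 kbps = 0.256 Mbps.
Total bitrate: 19.456 Mbps.
Per item: 19.456 Mbps × 5640 s = 109,732 Mb = 13,716 MB.
Capacity: 2000 GB = 16,000,000 Mb; 145.81 items → 145 complete.

145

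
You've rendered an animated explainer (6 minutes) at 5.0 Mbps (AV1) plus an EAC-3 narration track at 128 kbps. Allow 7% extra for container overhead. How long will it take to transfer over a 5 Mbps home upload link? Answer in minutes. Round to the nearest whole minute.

6 min = 360 s
Audio: 128 kbps = 0.128 Mbps.
Total bitrate: 5.128 Mbps.
File: 5.128 Mbps × 360 s = 1846.1 Mb.
With 7% container overhead: ×1.07. → 1975.3 Mb.
At 5 Mbps: 1975.3 / 5 = 395.1 s ≈ 6.58 minutes.

7 minutes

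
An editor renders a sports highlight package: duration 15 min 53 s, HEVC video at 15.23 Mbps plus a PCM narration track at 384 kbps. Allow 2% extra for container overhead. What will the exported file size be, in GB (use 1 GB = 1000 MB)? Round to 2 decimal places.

15 min 53 s = 953 s
Audio: 384 kbps = 0.384 Mbps.
Total bitrate: 15.23 + 0.384 = 15.614 Mbps.
Stream data: 15.614 Mbps × 953 s = 14880.1 Mb.
With 2% container overhead: ×1.02.
15,178 Mb ÷ 8 = 1,897 MB → 1.897 GB.

1.90 GB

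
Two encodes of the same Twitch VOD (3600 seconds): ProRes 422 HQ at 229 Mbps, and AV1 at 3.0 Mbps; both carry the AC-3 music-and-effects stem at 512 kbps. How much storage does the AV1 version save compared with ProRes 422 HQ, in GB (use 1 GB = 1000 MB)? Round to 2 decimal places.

101.70 GB

Audio: 512 kbps = 0.512 Mbps.
ProRes 422 HQ: 229.512 Mbps × 3600 s = 826243.2 Mb = 103.280 GB.
AV1: 3.512 Mbps × 3600 s = 12643.2 Mb = 1.580 GB.
Saving: 103.280 − 1.580 = 101.700 GB.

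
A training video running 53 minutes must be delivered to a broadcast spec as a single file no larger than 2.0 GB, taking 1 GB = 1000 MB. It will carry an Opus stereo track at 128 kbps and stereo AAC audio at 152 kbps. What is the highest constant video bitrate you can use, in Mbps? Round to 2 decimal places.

Budget: 2.0 GB = 16000.0 Mb.
53 min = 3180 s
Total bitrate budget: 16000.0 Mb / 3180 s = 5.031 Mbps.
Audio total: 128 + 152 = 280 kbps = 0.280 Mbps.
Video: 5.031 − 0.280 = 4.751 Mbps.

4.75 Mbps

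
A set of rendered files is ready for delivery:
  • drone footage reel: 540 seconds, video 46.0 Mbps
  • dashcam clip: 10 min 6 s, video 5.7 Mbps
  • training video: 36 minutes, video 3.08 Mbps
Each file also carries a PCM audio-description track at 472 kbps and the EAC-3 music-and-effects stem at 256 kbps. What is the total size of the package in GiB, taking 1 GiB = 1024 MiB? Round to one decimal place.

4.3 GiB

Audio total: 472 + 256 = 728 kbps = 0.728 Mbps.
drone footage reel: 46.728 Mbps × 540 s = 25233.1 Mb
dashcam clip: 6.428 Mbps × 606 s = 3895.4 Mb
training video: 3.808 Mbps × 2160 s = 8225.3 Mb
Total: 37353.8 Mb = 4669.2 MB.
= 4.349 GiB.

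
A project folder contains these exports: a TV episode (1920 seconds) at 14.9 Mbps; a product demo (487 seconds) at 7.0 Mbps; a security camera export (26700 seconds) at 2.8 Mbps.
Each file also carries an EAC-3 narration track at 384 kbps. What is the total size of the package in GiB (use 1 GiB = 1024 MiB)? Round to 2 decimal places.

Audio: 384 kbps = 0.384 Mbps.
TV episode: 15.284 Mbps × 1920 s = 29345.3 Mb
product demo: 7.384 Mbps × 487 s = 3596.0 Mb
security camera export: 3.184 Mbps × 26700 s = 85012.8 Mb
Total: 117954.1 Mb = 14744.3 MB.
= 13.73 GiB.

13.73 GiB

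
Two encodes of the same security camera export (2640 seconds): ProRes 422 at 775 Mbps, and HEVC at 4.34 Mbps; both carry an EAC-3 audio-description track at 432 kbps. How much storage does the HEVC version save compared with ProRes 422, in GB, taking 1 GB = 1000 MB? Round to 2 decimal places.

254.32 GB

Audio: 432 kbps = 0.432 Mbps.
ProRes 422: 775.432 Mbps × 2640 s = 2047140.5 Mb = 255.893 GB.
HEVC: 4.772 Mbps × 2640 s = 12598.1 Mb = 1.575 GB.
Saving: 255.893 − 1.575 = 254.318 GB.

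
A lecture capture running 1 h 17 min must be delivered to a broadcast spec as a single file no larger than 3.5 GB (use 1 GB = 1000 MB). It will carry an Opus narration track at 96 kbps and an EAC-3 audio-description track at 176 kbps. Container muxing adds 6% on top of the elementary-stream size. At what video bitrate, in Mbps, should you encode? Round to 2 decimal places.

5.45 Mbps

Budget: 3.5 GB = 28000.0 Mb.
Stream payload after overhead: 28000.0 / 1.06 = 26415.1 Mb.
1 h 17 min = 77 min = 4620 s
Total bitrate budget: 26415.1 Mb / 4620 s = 5.718 Mbps.
Audio total: 96 + 176 = 272 kbps = 0.272 Mbps.
Video: 5.718 − 0.272 = 5.446 Mbps.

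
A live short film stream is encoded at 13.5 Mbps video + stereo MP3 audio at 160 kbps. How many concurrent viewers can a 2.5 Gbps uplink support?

183

Audio: 160 kbps = 0.160 Mbps.
Per-viewer media rate: 13.660 Mbps.
2.5 Gbps = 2,500 Mbps; 2,500 / 13.660 = 183.02 → 183 viewers.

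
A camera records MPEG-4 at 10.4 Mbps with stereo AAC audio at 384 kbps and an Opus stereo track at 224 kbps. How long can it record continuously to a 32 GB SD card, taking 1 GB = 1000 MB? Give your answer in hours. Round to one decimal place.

6.5 hours

Audio total: 384 + 224 = 608 kbps = 0.608 Mbps.
Total bitrate: 10.4 + 0.608 = 11.008 Mbps.
Capacity: 32 GB = 256,000 Mb.
Recording time: 256,000 / 11.008 = 23,256 s ≈ 6.46 hours.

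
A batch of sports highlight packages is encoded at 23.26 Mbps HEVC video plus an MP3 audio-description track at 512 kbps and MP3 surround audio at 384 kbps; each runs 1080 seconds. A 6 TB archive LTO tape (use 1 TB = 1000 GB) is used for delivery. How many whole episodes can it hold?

1839

Audio total: 512 + 384 = 896 kbps = 0.896 Mbps.
Total bitrate: 24.156 Mbps.
Per item: 24.156 Mbps × 1080 s = 26,088 Mb = 3,261 MB.
Capacity: 6 TB = 48,000,000 Mb; 1839.89 items → 1839 complete.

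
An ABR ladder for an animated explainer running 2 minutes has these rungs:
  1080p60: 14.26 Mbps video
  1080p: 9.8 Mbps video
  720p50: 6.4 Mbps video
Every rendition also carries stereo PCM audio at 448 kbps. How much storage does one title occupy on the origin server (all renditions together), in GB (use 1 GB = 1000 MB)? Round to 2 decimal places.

0.48 GB

2 min = 120 s
Audio: 448 kbps = 0.448 Mbps.
Sum of rendition bitrates: (14.26+0.448) + (9.8+0.448) + (6.4+0.448) = 31.804 Mbps.
× 120 s = 3,816 Mb = 477.1 MB = 0.4771 GB.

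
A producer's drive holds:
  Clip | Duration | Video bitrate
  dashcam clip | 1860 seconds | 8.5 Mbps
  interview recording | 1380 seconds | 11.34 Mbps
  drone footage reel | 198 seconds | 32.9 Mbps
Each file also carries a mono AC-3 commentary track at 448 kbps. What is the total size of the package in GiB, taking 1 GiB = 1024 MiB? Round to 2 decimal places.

Audio: 448 kbps = 0.448 Mbps.
dashcam clip: 8.948 Mbps × 1860 s = 16643.3 Mb
interview recording: 11.788 Mbps × 1380 s = 16267.4 Mb
drone footage reel: 33.348 Mbps × 198 s = 6602.9 Mb
Total: 39513.6 Mb = 4939.2 MB.
= 4.600 GiB.

4.60 GiB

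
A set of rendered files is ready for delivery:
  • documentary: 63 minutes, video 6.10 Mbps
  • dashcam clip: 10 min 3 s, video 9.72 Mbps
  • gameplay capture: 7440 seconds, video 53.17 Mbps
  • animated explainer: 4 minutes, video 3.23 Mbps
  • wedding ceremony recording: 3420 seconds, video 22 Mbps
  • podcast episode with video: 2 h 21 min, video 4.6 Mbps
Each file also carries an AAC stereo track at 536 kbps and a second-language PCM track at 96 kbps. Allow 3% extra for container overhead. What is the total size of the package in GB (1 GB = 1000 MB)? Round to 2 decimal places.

71.40 GB

Audio total: 536 + 96 = 632 kbps = 0.632 Mbps.
documentary: 6.732 Mbps × 3780 s × 1.03 = 26210.4 Mb
dashcam clip: 10.352 Mbps × 603 s × 1.03 = 6429.5 Mb
gameplay capture: 53.802 Mbps × 7440 s × 1.03 = 412295.5 Mb
animated explainer: 3.862 Mbps × 240 s × 1.03 = 954.7 Mb
wedding ceremony recording: 22.632 Mbps × 3420 s × 1.03 = 79723.5 Mb
podcast episode with video: 5.232 Mbps × 8460 s × 1.03 = 45590.6 Mb
Total: 571204.2 Mb = 71400.5 MB.
= 71.40 GB.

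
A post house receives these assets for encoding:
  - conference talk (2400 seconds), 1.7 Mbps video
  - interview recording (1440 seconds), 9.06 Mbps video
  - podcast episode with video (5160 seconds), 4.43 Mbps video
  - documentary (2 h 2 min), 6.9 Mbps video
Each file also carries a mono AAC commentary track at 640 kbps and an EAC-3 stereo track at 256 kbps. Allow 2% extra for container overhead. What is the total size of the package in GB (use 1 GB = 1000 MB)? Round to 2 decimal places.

13.40 GB

Audio total: 640 + 256 = 896 kbps = 0.896 Mbps.
conference talk: 2.596 Mbps × 2400 s × 1.02 = 6355.0 Mb
interview recording: 9.956 Mbps × 1440 s × 1.02 = 14623.4 Mb
podcast episode with video: 5.326 Mbps × 5160 s × 1.02 = 28031.8 Mb
documentary: 7.796 Mbps × 7320 s × 1.02 = 58208.1 Mb
Total: 107218.2 Mb = 13402.3 MB.
= 13.40 GB.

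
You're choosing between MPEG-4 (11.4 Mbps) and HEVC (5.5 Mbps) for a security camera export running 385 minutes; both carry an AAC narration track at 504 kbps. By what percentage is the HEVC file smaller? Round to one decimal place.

385 min = 23100 s
Audio: 504 kbps = 0.504 Mbps.
MPEG-4: 11.904 Mbps × 23100 s = 274982.4 Mb = 32.012 GiB.
HEVC: 6.004 Mbps × 23100 s = 138692.4 Mb = 16.146 GiB.
Reduction: (1 − 16.146/32.012) × 100 = 49.56%.

49.6%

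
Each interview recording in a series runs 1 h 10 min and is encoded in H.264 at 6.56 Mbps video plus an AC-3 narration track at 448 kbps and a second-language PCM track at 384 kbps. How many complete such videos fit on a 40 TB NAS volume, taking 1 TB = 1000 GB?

10307

1 h 10 min = 70 min = 4200 s
Audio total: 448 + 384 = 832 kbps = 0.832 Mbps.
Total bitrate: 7.392 Mbps.
Per item: 7.392 Mbps × 4200 s = 31,046 Mb = 3,881 MB.
Capacity: 40 TB = 320,000,000 Mb; 10307.15 items → 10307 complete.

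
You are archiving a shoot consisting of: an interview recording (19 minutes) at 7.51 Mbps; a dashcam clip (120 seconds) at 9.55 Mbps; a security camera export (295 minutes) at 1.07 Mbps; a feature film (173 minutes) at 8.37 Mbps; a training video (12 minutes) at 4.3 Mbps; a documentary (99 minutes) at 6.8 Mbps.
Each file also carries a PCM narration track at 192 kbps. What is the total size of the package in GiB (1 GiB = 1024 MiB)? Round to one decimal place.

Audio: 192 kbps = 0.192 Mbps.
interview recording: 7.702 Mbps × 1140 s = 8780.3 Mb
dashcam clip: 9.742 Mbps × 120 s = 1169.0 Mb
security camera export: 1.262 Mbps × 17700 s = 22337.4 Mb
feature film: 8.562 Mbps × 10380 s = 88873.6 Mb
training video: 4.492 Mbps × 720 s = 3234.2 Mb
documentary: 6.992 Mbps × 5940 s = 41532.5 Mb
Total: 165927.0 Mb = 20740.9 MB.
= 19.32 GiB.

19.3 GiB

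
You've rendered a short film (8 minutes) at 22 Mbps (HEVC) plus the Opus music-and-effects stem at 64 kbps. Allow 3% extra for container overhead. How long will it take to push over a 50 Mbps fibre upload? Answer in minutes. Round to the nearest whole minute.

4 minutes

8 min = 480 s
Audio: 64 kbps = 0.064 Mbps.
Total bitrate: 22.064 Mbps.
File: 22.064 Mbps × 480 s = 10590.7 Mb.
With 3% container overhead: ×1.03. → 10908.4 Mb.
At 50 Mbps: 10908.4 / 50 = 218.2 s ≈ 3.64 minutes.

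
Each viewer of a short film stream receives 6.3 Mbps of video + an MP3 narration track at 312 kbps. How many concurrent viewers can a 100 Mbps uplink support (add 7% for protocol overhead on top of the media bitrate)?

Audio: 312 kbps = 0.312 Mbps.
Per-viewer media rate: 6.612 Mbps.
On the wire with 7% overhead: 7.075 Mbps.
100 Mbps = 100.0 Mbps; 100.0 / 7.075 = 14.13 → 14 viewers.

14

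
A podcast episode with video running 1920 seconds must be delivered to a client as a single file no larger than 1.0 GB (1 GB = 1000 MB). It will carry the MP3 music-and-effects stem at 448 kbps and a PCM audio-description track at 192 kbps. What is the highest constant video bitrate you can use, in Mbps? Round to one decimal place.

Budget: 1.0 GB = 8000.0 Mb.
Total bitrate budget: 8000.0 Mb / 1920 s = 4.167 Mbps.
Audio total: 448 + 192 = 640 kbps = 0.640 Mbps.
Video: 4.167 − 0.640 = 3.527 Mbps.

3.5 Mbps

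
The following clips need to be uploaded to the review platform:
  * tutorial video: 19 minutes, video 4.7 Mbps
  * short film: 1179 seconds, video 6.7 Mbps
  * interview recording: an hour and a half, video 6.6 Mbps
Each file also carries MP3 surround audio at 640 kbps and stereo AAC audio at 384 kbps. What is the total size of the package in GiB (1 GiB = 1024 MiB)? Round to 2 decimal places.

6.61 GiB

Audio total: 640 + 384 = 1024 kbps = 1.024 Mbps.
tutorial video: 5.724 Mbps × 1140 s = 6525.4 Mb
short film: 7.724 Mbps × 1179 s = 9106.6 Mb
interview recording: 7.624 Mbps × 5400 s = 41169.6 Mb
Total: 56801.6 Mb = 7100.2 MB.
= 6.613 GiB.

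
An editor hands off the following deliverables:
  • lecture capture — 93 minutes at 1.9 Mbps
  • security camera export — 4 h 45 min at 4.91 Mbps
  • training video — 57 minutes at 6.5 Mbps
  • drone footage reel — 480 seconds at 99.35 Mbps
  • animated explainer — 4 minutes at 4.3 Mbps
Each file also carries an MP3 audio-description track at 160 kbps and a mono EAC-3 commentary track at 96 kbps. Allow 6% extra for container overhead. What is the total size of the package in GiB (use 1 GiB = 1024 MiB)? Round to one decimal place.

Audio total: 160 + 96 = 256 kbps = 0.256 Mbps.
lecture capture: 2.156 Mbps × 5580 s × 1.06 = 12752.3 Mb
security camera export: 5.166 Mbps × 17100 s × 1.06 = 93638.9 Mb
training video: 6.756 Mbps × 3420 s × 1.06 = 24491.9 Mb
drone footage reel: 99.606 Mbps × 480 s × 1.06 = 50679.5 Mb
animated explainer: 4.556 Mbps × 240 s × 1.06 = 1159.0 Mb
Total: 182721.7 Mb = 22840.2 MB.
= 21.27 GiB.

21.3 GiB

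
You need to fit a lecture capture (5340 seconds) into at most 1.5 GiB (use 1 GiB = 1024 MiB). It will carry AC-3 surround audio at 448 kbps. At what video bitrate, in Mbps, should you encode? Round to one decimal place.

Budget: 1.5 GiB = 12884.9 Mb.
Total bitrate budget: 12884.9 Mb / 5340 s = 2.413 Mbps.
Audio: 448 kbps = 0.448 Mbps.
Video: 2.413 − 0.448 = 1.965 Mbps.

2.0 Mbps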